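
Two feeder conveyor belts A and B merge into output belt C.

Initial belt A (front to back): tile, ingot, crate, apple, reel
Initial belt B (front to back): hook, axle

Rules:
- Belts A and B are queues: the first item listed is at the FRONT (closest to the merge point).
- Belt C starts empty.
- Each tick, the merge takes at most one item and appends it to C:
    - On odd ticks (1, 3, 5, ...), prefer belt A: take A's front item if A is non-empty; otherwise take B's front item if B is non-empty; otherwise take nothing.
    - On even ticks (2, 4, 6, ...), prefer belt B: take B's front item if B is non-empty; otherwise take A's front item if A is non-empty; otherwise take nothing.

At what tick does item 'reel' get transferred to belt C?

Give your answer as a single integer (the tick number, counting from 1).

Answer: 7

Derivation:
Tick 1: prefer A, take tile from A; A=[ingot,crate,apple,reel] B=[hook,axle] C=[tile]
Tick 2: prefer B, take hook from B; A=[ingot,crate,apple,reel] B=[axle] C=[tile,hook]
Tick 3: prefer A, take ingot from A; A=[crate,apple,reel] B=[axle] C=[tile,hook,ingot]
Tick 4: prefer B, take axle from B; A=[crate,apple,reel] B=[-] C=[tile,hook,ingot,axle]
Tick 5: prefer A, take crate from A; A=[apple,reel] B=[-] C=[tile,hook,ingot,axle,crate]
Tick 6: prefer B, take apple from A; A=[reel] B=[-] C=[tile,hook,ingot,axle,crate,apple]
Tick 7: prefer A, take reel from A; A=[-] B=[-] C=[tile,hook,ingot,axle,crate,apple,reel]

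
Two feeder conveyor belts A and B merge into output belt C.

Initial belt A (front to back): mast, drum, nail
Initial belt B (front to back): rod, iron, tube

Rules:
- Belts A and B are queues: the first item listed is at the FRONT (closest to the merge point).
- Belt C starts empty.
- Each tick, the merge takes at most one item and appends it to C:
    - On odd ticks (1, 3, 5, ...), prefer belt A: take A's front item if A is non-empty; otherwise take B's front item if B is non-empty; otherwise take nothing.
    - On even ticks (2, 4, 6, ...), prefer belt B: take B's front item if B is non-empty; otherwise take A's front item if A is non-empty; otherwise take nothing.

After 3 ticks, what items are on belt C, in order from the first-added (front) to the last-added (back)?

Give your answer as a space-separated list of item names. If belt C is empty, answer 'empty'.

Tick 1: prefer A, take mast from A; A=[drum,nail] B=[rod,iron,tube] C=[mast]
Tick 2: prefer B, take rod from B; A=[drum,nail] B=[iron,tube] C=[mast,rod]
Tick 3: prefer A, take drum from A; A=[nail] B=[iron,tube] C=[mast,rod,drum]

Answer: mast rod drum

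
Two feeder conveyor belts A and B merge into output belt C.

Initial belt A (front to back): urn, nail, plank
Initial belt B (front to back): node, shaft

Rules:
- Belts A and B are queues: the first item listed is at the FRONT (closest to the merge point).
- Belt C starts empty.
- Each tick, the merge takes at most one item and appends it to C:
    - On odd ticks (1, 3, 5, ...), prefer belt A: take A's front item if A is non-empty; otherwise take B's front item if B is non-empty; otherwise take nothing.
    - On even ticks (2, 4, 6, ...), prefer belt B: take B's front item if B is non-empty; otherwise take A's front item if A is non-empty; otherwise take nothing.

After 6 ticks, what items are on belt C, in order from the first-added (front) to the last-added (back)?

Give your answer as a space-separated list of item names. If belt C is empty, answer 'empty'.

Answer: urn node nail shaft plank

Derivation:
Tick 1: prefer A, take urn from A; A=[nail,plank] B=[node,shaft] C=[urn]
Tick 2: prefer B, take node from B; A=[nail,plank] B=[shaft] C=[urn,node]
Tick 3: prefer A, take nail from A; A=[plank] B=[shaft] C=[urn,node,nail]
Tick 4: prefer B, take shaft from B; A=[plank] B=[-] C=[urn,node,nail,shaft]
Tick 5: prefer A, take plank from A; A=[-] B=[-] C=[urn,node,nail,shaft,plank]
Tick 6: prefer B, both empty, nothing taken; A=[-] B=[-] C=[urn,node,nail,shaft,plank]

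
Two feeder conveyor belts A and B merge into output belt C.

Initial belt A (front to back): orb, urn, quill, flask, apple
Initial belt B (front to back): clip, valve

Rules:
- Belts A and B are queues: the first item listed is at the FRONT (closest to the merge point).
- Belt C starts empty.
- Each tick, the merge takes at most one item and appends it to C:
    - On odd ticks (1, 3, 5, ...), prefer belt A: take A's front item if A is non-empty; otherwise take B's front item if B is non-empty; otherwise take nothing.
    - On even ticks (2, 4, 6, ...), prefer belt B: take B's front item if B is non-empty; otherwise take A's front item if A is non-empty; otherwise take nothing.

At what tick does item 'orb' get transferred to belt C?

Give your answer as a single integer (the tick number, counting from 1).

Tick 1: prefer A, take orb from A; A=[urn,quill,flask,apple] B=[clip,valve] C=[orb]

Answer: 1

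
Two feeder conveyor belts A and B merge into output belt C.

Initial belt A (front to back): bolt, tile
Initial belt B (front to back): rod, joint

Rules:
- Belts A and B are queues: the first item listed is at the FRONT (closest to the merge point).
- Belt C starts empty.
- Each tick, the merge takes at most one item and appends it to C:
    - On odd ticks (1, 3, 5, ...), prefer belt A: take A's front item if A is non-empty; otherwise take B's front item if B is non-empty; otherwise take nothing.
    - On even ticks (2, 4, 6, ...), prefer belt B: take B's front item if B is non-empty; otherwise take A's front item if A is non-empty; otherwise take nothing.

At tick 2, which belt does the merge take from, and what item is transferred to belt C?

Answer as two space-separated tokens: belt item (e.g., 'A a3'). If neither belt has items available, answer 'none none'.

Tick 1: prefer A, take bolt from A; A=[tile] B=[rod,joint] C=[bolt]
Tick 2: prefer B, take rod from B; A=[tile] B=[joint] C=[bolt,rod]

Answer: B rod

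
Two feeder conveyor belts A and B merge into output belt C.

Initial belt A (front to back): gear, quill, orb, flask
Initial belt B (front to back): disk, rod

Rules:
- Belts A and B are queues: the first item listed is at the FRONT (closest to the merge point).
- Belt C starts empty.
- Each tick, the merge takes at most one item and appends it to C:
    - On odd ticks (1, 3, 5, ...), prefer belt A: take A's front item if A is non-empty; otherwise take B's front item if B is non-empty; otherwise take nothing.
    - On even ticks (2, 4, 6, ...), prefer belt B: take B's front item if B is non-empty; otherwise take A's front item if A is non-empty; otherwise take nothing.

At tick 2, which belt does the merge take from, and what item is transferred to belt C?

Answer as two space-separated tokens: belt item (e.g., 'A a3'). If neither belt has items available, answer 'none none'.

Tick 1: prefer A, take gear from A; A=[quill,orb,flask] B=[disk,rod] C=[gear]
Tick 2: prefer B, take disk from B; A=[quill,orb,flask] B=[rod] C=[gear,disk]

Answer: B disk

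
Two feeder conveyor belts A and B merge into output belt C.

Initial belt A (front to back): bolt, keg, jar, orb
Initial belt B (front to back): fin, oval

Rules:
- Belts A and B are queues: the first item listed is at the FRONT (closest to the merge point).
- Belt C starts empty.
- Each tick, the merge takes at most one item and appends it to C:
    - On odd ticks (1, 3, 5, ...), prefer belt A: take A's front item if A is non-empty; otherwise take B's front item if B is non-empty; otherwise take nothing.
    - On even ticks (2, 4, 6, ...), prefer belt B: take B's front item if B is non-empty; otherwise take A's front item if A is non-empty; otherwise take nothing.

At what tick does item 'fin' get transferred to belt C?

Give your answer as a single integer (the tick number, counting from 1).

Tick 1: prefer A, take bolt from A; A=[keg,jar,orb] B=[fin,oval] C=[bolt]
Tick 2: prefer B, take fin from B; A=[keg,jar,orb] B=[oval] C=[bolt,fin]

Answer: 2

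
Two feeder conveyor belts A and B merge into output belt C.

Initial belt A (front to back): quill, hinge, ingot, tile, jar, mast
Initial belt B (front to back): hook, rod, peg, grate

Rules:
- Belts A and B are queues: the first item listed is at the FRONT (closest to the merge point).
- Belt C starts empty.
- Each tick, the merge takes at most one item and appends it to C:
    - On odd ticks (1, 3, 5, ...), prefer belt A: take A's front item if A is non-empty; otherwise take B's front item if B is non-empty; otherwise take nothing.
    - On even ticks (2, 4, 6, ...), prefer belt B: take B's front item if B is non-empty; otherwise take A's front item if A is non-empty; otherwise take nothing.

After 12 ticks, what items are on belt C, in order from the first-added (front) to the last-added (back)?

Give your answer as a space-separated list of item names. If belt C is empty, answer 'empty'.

Answer: quill hook hinge rod ingot peg tile grate jar mast

Derivation:
Tick 1: prefer A, take quill from A; A=[hinge,ingot,tile,jar,mast] B=[hook,rod,peg,grate] C=[quill]
Tick 2: prefer B, take hook from B; A=[hinge,ingot,tile,jar,mast] B=[rod,peg,grate] C=[quill,hook]
Tick 3: prefer A, take hinge from A; A=[ingot,tile,jar,mast] B=[rod,peg,grate] C=[quill,hook,hinge]
Tick 4: prefer B, take rod from B; A=[ingot,tile,jar,mast] B=[peg,grate] C=[quill,hook,hinge,rod]
Tick 5: prefer A, take ingot from A; A=[tile,jar,mast] B=[peg,grate] C=[quill,hook,hinge,rod,ingot]
Tick 6: prefer B, take peg from B; A=[tile,jar,mast] B=[grate] C=[quill,hook,hinge,rod,ingot,peg]
Tick 7: prefer A, take tile from A; A=[jar,mast] B=[grate] C=[quill,hook,hinge,rod,ingot,peg,tile]
Tick 8: prefer B, take grate from B; A=[jar,mast] B=[-] C=[quill,hook,hinge,rod,ingot,peg,tile,grate]
Tick 9: prefer A, take jar from A; A=[mast] B=[-] C=[quill,hook,hinge,rod,ingot,peg,tile,grate,jar]
Tick 10: prefer B, take mast from A; A=[-] B=[-] C=[quill,hook,hinge,rod,ingot,peg,tile,grate,jar,mast]
Tick 11: prefer A, both empty, nothing taken; A=[-] B=[-] C=[quill,hook,hinge,rod,ingot,peg,tile,grate,jar,mast]
Tick 12: prefer B, both empty, nothing taken; A=[-] B=[-] C=[quill,hook,hinge,rod,ingot,peg,tile,grate,jar,mast]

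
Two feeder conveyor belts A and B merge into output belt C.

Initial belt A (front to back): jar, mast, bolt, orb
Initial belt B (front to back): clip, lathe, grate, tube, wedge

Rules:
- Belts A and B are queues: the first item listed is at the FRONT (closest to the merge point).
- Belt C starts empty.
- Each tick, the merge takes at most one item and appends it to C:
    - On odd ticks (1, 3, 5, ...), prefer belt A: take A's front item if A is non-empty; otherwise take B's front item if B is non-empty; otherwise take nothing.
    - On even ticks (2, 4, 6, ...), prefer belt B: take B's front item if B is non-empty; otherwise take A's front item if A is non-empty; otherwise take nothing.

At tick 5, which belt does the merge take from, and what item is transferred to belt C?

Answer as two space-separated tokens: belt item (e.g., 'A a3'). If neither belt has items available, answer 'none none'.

Answer: A bolt

Derivation:
Tick 1: prefer A, take jar from A; A=[mast,bolt,orb] B=[clip,lathe,grate,tube,wedge] C=[jar]
Tick 2: prefer B, take clip from B; A=[mast,bolt,orb] B=[lathe,grate,tube,wedge] C=[jar,clip]
Tick 3: prefer A, take mast from A; A=[bolt,orb] B=[lathe,grate,tube,wedge] C=[jar,clip,mast]
Tick 4: prefer B, take lathe from B; A=[bolt,orb] B=[grate,tube,wedge] C=[jar,clip,mast,lathe]
Tick 5: prefer A, take bolt from A; A=[orb] B=[grate,tube,wedge] C=[jar,clip,mast,lathe,bolt]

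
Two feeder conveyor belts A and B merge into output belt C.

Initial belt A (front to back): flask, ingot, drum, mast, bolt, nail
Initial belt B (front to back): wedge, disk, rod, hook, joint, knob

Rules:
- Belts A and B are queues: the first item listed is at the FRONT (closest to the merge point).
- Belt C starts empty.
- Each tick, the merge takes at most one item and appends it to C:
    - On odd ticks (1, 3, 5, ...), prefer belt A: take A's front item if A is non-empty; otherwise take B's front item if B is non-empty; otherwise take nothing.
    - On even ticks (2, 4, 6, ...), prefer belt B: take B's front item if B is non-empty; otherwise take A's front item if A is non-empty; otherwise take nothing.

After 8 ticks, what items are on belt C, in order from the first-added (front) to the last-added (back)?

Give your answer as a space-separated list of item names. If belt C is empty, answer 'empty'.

Tick 1: prefer A, take flask from A; A=[ingot,drum,mast,bolt,nail] B=[wedge,disk,rod,hook,joint,knob] C=[flask]
Tick 2: prefer B, take wedge from B; A=[ingot,drum,mast,bolt,nail] B=[disk,rod,hook,joint,knob] C=[flask,wedge]
Tick 3: prefer A, take ingot from A; A=[drum,mast,bolt,nail] B=[disk,rod,hook,joint,knob] C=[flask,wedge,ingot]
Tick 4: prefer B, take disk from B; A=[drum,mast,bolt,nail] B=[rod,hook,joint,knob] C=[flask,wedge,ingot,disk]
Tick 5: prefer A, take drum from A; A=[mast,bolt,nail] B=[rod,hook,joint,knob] C=[flask,wedge,ingot,disk,drum]
Tick 6: prefer B, take rod from B; A=[mast,bolt,nail] B=[hook,joint,knob] C=[flask,wedge,ingot,disk,drum,rod]
Tick 7: prefer A, take mast from A; A=[bolt,nail] B=[hook,joint,knob] C=[flask,wedge,ingot,disk,drum,rod,mast]
Tick 8: prefer B, take hook from B; A=[bolt,nail] B=[joint,knob] C=[flask,wedge,ingot,disk,drum,rod,mast,hook]

Answer: flask wedge ingot disk drum rod mast hook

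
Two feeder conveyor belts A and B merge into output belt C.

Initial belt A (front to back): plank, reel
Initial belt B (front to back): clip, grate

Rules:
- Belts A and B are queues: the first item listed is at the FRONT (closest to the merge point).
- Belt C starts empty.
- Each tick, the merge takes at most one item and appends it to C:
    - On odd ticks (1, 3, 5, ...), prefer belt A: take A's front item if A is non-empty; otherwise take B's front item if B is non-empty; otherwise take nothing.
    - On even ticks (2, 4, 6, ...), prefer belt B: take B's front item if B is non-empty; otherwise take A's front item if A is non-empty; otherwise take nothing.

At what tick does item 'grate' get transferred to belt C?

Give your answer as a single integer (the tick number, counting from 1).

Tick 1: prefer A, take plank from A; A=[reel] B=[clip,grate] C=[plank]
Tick 2: prefer B, take clip from B; A=[reel] B=[grate] C=[plank,clip]
Tick 3: prefer A, take reel from A; A=[-] B=[grate] C=[plank,clip,reel]
Tick 4: prefer B, take grate from B; A=[-] B=[-] C=[plank,clip,reel,grate]

Answer: 4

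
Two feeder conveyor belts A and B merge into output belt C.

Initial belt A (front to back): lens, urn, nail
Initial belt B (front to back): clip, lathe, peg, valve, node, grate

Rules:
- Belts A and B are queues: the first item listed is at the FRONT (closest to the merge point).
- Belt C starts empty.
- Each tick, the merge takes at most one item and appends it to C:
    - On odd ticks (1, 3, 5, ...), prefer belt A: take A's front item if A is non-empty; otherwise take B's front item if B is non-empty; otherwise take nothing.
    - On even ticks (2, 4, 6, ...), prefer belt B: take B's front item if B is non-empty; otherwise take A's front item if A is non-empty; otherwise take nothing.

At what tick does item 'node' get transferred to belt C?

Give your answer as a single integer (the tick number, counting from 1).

Tick 1: prefer A, take lens from A; A=[urn,nail] B=[clip,lathe,peg,valve,node,grate] C=[lens]
Tick 2: prefer B, take clip from B; A=[urn,nail] B=[lathe,peg,valve,node,grate] C=[lens,clip]
Tick 3: prefer A, take urn from A; A=[nail] B=[lathe,peg,valve,node,grate] C=[lens,clip,urn]
Tick 4: prefer B, take lathe from B; A=[nail] B=[peg,valve,node,grate] C=[lens,clip,urn,lathe]
Tick 5: prefer A, take nail from A; A=[-] B=[peg,valve,node,grate] C=[lens,clip,urn,lathe,nail]
Tick 6: prefer B, take peg from B; A=[-] B=[valve,node,grate] C=[lens,clip,urn,lathe,nail,peg]
Tick 7: prefer A, take valve from B; A=[-] B=[node,grate] C=[lens,clip,urn,lathe,nail,peg,valve]
Tick 8: prefer B, take node from B; A=[-] B=[grate] C=[lens,clip,urn,lathe,nail,peg,valve,node]

Answer: 8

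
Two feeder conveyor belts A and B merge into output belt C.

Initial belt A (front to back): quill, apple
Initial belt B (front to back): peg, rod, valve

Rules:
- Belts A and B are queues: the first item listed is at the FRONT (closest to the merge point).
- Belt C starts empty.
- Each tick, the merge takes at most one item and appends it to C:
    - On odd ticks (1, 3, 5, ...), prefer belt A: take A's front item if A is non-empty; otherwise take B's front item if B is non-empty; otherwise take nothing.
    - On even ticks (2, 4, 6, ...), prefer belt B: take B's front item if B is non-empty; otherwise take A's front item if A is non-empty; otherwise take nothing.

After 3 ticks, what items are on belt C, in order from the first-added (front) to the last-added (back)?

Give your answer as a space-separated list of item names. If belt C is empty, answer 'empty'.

Tick 1: prefer A, take quill from A; A=[apple] B=[peg,rod,valve] C=[quill]
Tick 2: prefer B, take peg from B; A=[apple] B=[rod,valve] C=[quill,peg]
Tick 3: prefer A, take apple from A; A=[-] B=[rod,valve] C=[quill,peg,apple]

Answer: quill peg apple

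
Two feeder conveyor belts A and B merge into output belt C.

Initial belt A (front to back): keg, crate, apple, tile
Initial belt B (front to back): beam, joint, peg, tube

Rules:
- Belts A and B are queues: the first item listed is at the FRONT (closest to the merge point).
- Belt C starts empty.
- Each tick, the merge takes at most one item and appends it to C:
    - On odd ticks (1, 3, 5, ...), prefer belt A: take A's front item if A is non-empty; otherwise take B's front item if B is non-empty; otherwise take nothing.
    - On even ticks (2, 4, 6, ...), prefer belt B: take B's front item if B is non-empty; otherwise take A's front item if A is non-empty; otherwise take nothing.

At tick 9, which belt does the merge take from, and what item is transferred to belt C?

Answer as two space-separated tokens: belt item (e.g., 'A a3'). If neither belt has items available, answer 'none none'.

Answer: none none

Derivation:
Tick 1: prefer A, take keg from A; A=[crate,apple,tile] B=[beam,joint,peg,tube] C=[keg]
Tick 2: prefer B, take beam from B; A=[crate,apple,tile] B=[joint,peg,tube] C=[keg,beam]
Tick 3: prefer A, take crate from A; A=[apple,tile] B=[joint,peg,tube] C=[keg,beam,crate]
Tick 4: prefer B, take joint from B; A=[apple,tile] B=[peg,tube] C=[keg,beam,crate,joint]
Tick 5: prefer A, take apple from A; A=[tile] B=[peg,tube] C=[keg,beam,crate,joint,apple]
Tick 6: prefer B, take peg from B; A=[tile] B=[tube] C=[keg,beam,crate,joint,apple,peg]
Tick 7: prefer A, take tile from A; A=[-] B=[tube] C=[keg,beam,crate,joint,apple,peg,tile]
Tick 8: prefer B, take tube from B; A=[-] B=[-] C=[keg,beam,crate,joint,apple,peg,tile,tube]
Tick 9: prefer A, both empty, nothing taken; A=[-] B=[-] C=[keg,beam,crate,joint,apple,peg,tile,tube]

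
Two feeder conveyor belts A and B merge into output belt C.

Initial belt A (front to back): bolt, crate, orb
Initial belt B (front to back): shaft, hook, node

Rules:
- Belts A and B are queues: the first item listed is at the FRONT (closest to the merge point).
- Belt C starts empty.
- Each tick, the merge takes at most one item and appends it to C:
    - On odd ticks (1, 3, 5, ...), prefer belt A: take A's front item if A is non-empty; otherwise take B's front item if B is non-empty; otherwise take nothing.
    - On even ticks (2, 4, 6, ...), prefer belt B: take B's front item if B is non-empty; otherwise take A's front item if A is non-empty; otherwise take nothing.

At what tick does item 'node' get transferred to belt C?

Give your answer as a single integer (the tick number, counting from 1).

Answer: 6

Derivation:
Tick 1: prefer A, take bolt from A; A=[crate,orb] B=[shaft,hook,node] C=[bolt]
Tick 2: prefer B, take shaft from B; A=[crate,orb] B=[hook,node] C=[bolt,shaft]
Tick 3: prefer A, take crate from A; A=[orb] B=[hook,node] C=[bolt,shaft,crate]
Tick 4: prefer B, take hook from B; A=[orb] B=[node] C=[bolt,shaft,crate,hook]
Tick 5: prefer A, take orb from A; A=[-] B=[node] C=[bolt,shaft,crate,hook,orb]
Tick 6: prefer B, take node from B; A=[-] B=[-] C=[bolt,shaft,crate,hook,orb,node]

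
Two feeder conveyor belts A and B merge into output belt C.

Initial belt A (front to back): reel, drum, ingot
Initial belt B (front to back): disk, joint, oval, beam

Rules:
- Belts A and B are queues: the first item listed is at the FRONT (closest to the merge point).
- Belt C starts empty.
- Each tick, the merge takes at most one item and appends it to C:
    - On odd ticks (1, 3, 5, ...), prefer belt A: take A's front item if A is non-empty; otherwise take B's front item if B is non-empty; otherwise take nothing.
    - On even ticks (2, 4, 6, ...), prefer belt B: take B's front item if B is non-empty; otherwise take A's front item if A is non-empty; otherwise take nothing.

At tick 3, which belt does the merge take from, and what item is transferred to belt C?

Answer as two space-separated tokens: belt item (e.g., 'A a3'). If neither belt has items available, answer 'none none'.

Tick 1: prefer A, take reel from A; A=[drum,ingot] B=[disk,joint,oval,beam] C=[reel]
Tick 2: prefer B, take disk from B; A=[drum,ingot] B=[joint,oval,beam] C=[reel,disk]
Tick 3: prefer A, take drum from A; A=[ingot] B=[joint,oval,beam] C=[reel,disk,drum]

Answer: A drum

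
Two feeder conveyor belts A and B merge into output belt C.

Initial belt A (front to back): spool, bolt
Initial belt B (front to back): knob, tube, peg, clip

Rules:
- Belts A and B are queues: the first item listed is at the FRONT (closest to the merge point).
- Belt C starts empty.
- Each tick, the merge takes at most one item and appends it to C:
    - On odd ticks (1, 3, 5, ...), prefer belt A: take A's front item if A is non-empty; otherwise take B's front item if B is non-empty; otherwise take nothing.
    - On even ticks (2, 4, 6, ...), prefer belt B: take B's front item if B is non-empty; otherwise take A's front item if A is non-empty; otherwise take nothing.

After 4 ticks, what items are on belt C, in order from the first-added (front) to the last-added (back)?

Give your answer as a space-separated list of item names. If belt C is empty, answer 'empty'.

Tick 1: prefer A, take spool from A; A=[bolt] B=[knob,tube,peg,clip] C=[spool]
Tick 2: prefer B, take knob from B; A=[bolt] B=[tube,peg,clip] C=[spool,knob]
Tick 3: prefer A, take bolt from A; A=[-] B=[tube,peg,clip] C=[spool,knob,bolt]
Tick 4: prefer B, take tube from B; A=[-] B=[peg,clip] C=[spool,knob,bolt,tube]

Answer: spool knob bolt tube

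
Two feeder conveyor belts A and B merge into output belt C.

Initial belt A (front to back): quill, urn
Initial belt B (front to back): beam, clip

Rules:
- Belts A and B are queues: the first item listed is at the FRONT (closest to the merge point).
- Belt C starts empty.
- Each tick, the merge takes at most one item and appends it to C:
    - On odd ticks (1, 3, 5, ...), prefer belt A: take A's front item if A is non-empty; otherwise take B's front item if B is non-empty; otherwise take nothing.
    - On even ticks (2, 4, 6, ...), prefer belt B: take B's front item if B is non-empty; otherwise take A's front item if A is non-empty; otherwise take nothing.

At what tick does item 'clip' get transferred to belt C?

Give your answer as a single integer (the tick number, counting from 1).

Tick 1: prefer A, take quill from A; A=[urn] B=[beam,clip] C=[quill]
Tick 2: prefer B, take beam from B; A=[urn] B=[clip] C=[quill,beam]
Tick 3: prefer A, take urn from A; A=[-] B=[clip] C=[quill,beam,urn]
Tick 4: prefer B, take clip from B; A=[-] B=[-] C=[quill,beam,urn,clip]

Answer: 4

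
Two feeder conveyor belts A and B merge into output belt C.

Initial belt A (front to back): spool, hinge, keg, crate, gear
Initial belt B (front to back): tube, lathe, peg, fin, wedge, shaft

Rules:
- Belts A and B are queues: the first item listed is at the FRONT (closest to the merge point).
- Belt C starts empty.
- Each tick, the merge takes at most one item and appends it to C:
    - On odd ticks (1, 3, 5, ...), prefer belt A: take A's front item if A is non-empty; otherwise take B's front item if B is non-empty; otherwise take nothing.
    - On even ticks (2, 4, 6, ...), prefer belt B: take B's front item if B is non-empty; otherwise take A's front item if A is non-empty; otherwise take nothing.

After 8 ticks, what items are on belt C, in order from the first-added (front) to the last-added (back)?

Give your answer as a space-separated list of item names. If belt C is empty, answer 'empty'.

Tick 1: prefer A, take spool from A; A=[hinge,keg,crate,gear] B=[tube,lathe,peg,fin,wedge,shaft] C=[spool]
Tick 2: prefer B, take tube from B; A=[hinge,keg,crate,gear] B=[lathe,peg,fin,wedge,shaft] C=[spool,tube]
Tick 3: prefer A, take hinge from A; A=[keg,crate,gear] B=[lathe,peg,fin,wedge,shaft] C=[spool,tube,hinge]
Tick 4: prefer B, take lathe from B; A=[keg,crate,gear] B=[peg,fin,wedge,shaft] C=[spool,tube,hinge,lathe]
Tick 5: prefer A, take keg from A; A=[crate,gear] B=[peg,fin,wedge,shaft] C=[spool,tube,hinge,lathe,keg]
Tick 6: prefer B, take peg from B; A=[crate,gear] B=[fin,wedge,shaft] C=[spool,tube,hinge,lathe,keg,peg]
Tick 7: prefer A, take crate from A; A=[gear] B=[fin,wedge,shaft] C=[spool,tube,hinge,lathe,keg,peg,crate]
Tick 8: prefer B, take fin from B; A=[gear] B=[wedge,shaft] C=[spool,tube,hinge,lathe,keg,peg,crate,fin]

Answer: spool tube hinge lathe keg peg crate fin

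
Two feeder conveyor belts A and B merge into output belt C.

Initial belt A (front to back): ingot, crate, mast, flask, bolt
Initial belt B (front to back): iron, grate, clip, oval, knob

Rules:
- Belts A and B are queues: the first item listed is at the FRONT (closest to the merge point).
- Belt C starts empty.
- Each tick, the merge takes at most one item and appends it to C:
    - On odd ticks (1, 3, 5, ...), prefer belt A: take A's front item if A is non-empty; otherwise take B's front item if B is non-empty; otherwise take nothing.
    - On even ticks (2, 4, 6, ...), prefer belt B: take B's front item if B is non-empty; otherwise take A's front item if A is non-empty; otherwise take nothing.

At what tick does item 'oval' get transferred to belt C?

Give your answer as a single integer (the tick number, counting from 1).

Answer: 8

Derivation:
Tick 1: prefer A, take ingot from A; A=[crate,mast,flask,bolt] B=[iron,grate,clip,oval,knob] C=[ingot]
Tick 2: prefer B, take iron from B; A=[crate,mast,flask,bolt] B=[grate,clip,oval,knob] C=[ingot,iron]
Tick 3: prefer A, take crate from A; A=[mast,flask,bolt] B=[grate,clip,oval,knob] C=[ingot,iron,crate]
Tick 4: prefer B, take grate from B; A=[mast,flask,bolt] B=[clip,oval,knob] C=[ingot,iron,crate,grate]
Tick 5: prefer A, take mast from A; A=[flask,bolt] B=[clip,oval,knob] C=[ingot,iron,crate,grate,mast]
Tick 6: prefer B, take clip from B; A=[flask,bolt] B=[oval,knob] C=[ingot,iron,crate,grate,mast,clip]
Tick 7: prefer A, take flask from A; A=[bolt] B=[oval,knob] C=[ingot,iron,crate,grate,mast,clip,flask]
Tick 8: prefer B, take oval from B; A=[bolt] B=[knob] C=[ingot,iron,crate,grate,mast,clip,flask,oval]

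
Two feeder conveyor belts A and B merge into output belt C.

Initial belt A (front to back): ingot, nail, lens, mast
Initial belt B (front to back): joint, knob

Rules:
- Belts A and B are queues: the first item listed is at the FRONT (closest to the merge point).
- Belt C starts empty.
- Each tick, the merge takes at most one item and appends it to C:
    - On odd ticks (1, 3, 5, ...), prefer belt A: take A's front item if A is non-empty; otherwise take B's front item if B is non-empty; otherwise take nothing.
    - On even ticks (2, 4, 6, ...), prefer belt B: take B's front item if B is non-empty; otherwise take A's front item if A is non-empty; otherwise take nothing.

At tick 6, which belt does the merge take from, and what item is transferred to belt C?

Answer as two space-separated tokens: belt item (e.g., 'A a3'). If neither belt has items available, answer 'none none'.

Tick 1: prefer A, take ingot from A; A=[nail,lens,mast] B=[joint,knob] C=[ingot]
Tick 2: prefer B, take joint from B; A=[nail,lens,mast] B=[knob] C=[ingot,joint]
Tick 3: prefer A, take nail from A; A=[lens,mast] B=[knob] C=[ingot,joint,nail]
Tick 4: prefer B, take knob from B; A=[lens,mast] B=[-] C=[ingot,joint,nail,knob]
Tick 5: prefer A, take lens from A; A=[mast] B=[-] C=[ingot,joint,nail,knob,lens]
Tick 6: prefer B, take mast from A; A=[-] B=[-] C=[ingot,joint,nail,knob,lens,mast]

Answer: A mast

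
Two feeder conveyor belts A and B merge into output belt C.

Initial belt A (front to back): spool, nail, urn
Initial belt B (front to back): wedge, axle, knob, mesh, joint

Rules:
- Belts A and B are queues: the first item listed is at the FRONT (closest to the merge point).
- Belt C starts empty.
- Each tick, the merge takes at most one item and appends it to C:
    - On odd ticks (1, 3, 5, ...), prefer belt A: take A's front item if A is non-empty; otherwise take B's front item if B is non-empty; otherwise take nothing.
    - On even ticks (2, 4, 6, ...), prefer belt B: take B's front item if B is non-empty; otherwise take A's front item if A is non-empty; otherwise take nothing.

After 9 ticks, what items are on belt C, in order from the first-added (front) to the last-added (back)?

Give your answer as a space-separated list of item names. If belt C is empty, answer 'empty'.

Tick 1: prefer A, take spool from A; A=[nail,urn] B=[wedge,axle,knob,mesh,joint] C=[spool]
Tick 2: prefer B, take wedge from B; A=[nail,urn] B=[axle,knob,mesh,joint] C=[spool,wedge]
Tick 3: prefer A, take nail from A; A=[urn] B=[axle,knob,mesh,joint] C=[spool,wedge,nail]
Tick 4: prefer B, take axle from B; A=[urn] B=[knob,mesh,joint] C=[spool,wedge,nail,axle]
Tick 5: prefer A, take urn from A; A=[-] B=[knob,mesh,joint] C=[spool,wedge,nail,axle,urn]
Tick 6: prefer B, take knob from B; A=[-] B=[mesh,joint] C=[spool,wedge,nail,axle,urn,knob]
Tick 7: prefer A, take mesh from B; A=[-] B=[joint] C=[spool,wedge,nail,axle,urn,knob,mesh]
Tick 8: prefer B, take joint from B; A=[-] B=[-] C=[spool,wedge,nail,axle,urn,knob,mesh,joint]
Tick 9: prefer A, both empty, nothing taken; A=[-] B=[-] C=[spool,wedge,nail,axle,urn,knob,mesh,joint]

Answer: spool wedge nail axle urn knob mesh joint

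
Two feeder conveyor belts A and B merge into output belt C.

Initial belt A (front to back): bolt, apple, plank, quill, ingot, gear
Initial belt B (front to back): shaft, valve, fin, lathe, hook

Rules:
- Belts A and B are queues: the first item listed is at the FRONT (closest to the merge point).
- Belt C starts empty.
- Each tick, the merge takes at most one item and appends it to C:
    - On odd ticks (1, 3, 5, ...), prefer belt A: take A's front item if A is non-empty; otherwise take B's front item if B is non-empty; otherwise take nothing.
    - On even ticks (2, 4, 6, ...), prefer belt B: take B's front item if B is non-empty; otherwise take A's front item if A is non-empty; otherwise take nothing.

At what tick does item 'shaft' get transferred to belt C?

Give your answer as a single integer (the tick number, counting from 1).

Answer: 2

Derivation:
Tick 1: prefer A, take bolt from A; A=[apple,plank,quill,ingot,gear] B=[shaft,valve,fin,lathe,hook] C=[bolt]
Tick 2: prefer B, take shaft from B; A=[apple,plank,quill,ingot,gear] B=[valve,fin,lathe,hook] C=[bolt,shaft]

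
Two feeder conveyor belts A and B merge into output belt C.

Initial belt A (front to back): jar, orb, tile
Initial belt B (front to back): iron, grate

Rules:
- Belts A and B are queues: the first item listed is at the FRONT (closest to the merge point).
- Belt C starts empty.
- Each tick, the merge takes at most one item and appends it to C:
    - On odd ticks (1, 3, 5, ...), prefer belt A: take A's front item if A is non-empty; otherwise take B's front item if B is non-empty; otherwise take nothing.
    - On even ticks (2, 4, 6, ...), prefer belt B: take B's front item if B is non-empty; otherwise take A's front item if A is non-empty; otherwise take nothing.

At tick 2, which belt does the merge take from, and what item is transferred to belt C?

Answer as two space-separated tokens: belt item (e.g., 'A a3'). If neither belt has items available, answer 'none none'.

Tick 1: prefer A, take jar from A; A=[orb,tile] B=[iron,grate] C=[jar]
Tick 2: prefer B, take iron from B; A=[orb,tile] B=[grate] C=[jar,iron]

Answer: B iron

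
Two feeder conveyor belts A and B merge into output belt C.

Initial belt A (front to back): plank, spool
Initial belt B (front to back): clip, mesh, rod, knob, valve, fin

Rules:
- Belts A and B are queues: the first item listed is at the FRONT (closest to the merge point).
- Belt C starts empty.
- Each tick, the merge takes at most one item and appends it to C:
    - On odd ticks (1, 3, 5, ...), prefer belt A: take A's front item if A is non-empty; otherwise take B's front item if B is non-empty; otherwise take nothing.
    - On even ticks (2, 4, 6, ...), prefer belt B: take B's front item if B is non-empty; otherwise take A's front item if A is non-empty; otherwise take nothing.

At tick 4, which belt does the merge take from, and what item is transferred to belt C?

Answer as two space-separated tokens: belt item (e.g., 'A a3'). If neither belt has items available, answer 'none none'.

Answer: B mesh

Derivation:
Tick 1: prefer A, take plank from A; A=[spool] B=[clip,mesh,rod,knob,valve,fin] C=[plank]
Tick 2: prefer B, take clip from B; A=[spool] B=[mesh,rod,knob,valve,fin] C=[plank,clip]
Tick 3: prefer A, take spool from A; A=[-] B=[mesh,rod,knob,valve,fin] C=[plank,clip,spool]
Tick 4: prefer B, take mesh from B; A=[-] B=[rod,knob,valve,fin] C=[plank,clip,spool,mesh]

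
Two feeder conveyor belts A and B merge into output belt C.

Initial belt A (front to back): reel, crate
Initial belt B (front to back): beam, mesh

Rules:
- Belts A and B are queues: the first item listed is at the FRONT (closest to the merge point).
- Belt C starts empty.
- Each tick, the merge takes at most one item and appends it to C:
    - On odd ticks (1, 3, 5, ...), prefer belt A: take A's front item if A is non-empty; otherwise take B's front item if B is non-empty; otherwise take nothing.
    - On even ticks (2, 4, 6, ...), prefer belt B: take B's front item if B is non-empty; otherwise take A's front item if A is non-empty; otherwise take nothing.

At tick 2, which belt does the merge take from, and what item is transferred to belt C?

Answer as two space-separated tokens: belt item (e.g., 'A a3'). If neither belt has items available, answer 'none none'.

Answer: B beam

Derivation:
Tick 1: prefer A, take reel from A; A=[crate] B=[beam,mesh] C=[reel]
Tick 2: prefer B, take beam from B; A=[crate] B=[mesh] C=[reel,beam]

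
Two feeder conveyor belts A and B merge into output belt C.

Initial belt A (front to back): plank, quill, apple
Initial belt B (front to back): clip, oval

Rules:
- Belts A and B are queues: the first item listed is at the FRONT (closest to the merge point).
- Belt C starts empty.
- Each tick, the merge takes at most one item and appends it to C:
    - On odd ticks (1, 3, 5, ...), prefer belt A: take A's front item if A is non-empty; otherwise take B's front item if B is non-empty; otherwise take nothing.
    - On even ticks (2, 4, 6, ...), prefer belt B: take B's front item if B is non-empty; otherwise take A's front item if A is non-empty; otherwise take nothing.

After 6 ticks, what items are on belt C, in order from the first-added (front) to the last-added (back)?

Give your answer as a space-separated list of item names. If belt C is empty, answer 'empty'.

Answer: plank clip quill oval apple

Derivation:
Tick 1: prefer A, take plank from A; A=[quill,apple] B=[clip,oval] C=[plank]
Tick 2: prefer B, take clip from B; A=[quill,apple] B=[oval] C=[plank,clip]
Tick 3: prefer A, take quill from A; A=[apple] B=[oval] C=[plank,clip,quill]
Tick 4: prefer B, take oval from B; A=[apple] B=[-] C=[plank,clip,quill,oval]
Tick 5: prefer A, take apple from A; A=[-] B=[-] C=[plank,clip,quill,oval,apple]
Tick 6: prefer B, both empty, nothing taken; A=[-] B=[-] C=[plank,clip,quill,oval,apple]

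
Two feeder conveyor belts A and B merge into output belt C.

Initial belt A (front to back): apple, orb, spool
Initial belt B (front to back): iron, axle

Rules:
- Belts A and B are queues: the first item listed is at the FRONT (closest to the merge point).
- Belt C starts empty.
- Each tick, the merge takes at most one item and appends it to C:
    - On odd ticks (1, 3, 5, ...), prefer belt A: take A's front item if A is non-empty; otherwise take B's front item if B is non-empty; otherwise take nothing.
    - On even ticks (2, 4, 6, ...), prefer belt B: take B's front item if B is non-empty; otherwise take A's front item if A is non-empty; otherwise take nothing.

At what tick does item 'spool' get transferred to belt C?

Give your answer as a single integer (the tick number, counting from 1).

Tick 1: prefer A, take apple from A; A=[orb,spool] B=[iron,axle] C=[apple]
Tick 2: prefer B, take iron from B; A=[orb,spool] B=[axle] C=[apple,iron]
Tick 3: prefer A, take orb from A; A=[spool] B=[axle] C=[apple,iron,orb]
Tick 4: prefer B, take axle from B; A=[spool] B=[-] C=[apple,iron,orb,axle]
Tick 5: prefer A, take spool from A; A=[-] B=[-] C=[apple,iron,orb,axle,spool]

Answer: 5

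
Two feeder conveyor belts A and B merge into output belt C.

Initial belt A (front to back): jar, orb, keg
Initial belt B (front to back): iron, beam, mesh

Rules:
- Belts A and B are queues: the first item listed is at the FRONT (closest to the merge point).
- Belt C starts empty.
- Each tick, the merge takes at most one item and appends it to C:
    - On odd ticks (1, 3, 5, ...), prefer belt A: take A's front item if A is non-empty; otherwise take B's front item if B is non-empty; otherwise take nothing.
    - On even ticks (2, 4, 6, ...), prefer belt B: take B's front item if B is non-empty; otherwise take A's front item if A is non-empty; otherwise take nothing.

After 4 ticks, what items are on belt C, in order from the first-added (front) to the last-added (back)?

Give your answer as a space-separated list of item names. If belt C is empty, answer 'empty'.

Tick 1: prefer A, take jar from A; A=[orb,keg] B=[iron,beam,mesh] C=[jar]
Tick 2: prefer B, take iron from B; A=[orb,keg] B=[beam,mesh] C=[jar,iron]
Tick 3: prefer A, take orb from A; A=[keg] B=[beam,mesh] C=[jar,iron,orb]
Tick 4: prefer B, take beam from B; A=[keg] B=[mesh] C=[jar,iron,orb,beam]

Answer: jar iron orb beam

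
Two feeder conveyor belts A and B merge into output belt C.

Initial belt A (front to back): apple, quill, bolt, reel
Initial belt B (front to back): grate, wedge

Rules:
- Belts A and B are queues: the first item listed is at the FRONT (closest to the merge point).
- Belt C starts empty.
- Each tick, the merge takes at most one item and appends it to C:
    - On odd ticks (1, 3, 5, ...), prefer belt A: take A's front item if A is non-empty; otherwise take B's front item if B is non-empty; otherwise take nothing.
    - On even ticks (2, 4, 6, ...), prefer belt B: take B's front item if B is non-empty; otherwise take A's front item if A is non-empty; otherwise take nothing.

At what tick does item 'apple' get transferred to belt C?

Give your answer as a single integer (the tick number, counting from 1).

Answer: 1

Derivation:
Tick 1: prefer A, take apple from A; A=[quill,bolt,reel] B=[grate,wedge] C=[apple]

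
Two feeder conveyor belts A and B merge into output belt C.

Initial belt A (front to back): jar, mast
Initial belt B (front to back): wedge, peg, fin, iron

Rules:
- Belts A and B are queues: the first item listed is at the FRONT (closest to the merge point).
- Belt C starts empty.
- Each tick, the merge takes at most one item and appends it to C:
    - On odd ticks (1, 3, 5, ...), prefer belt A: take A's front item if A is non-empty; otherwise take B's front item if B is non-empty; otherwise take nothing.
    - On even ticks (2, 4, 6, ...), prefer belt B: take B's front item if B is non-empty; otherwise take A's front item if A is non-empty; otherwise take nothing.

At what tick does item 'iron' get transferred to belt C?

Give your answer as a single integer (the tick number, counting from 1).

Tick 1: prefer A, take jar from A; A=[mast] B=[wedge,peg,fin,iron] C=[jar]
Tick 2: prefer B, take wedge from B; A=[mast] B=[peg,fin,iron] C=[jar,wedge]
Tick 3: prefer A, take mast from A; A=[-] B=[peg,fin,iron] C=[jar,wedge,mast]
Tick 4: prefer B, take peg from B; A=[-] B=[fin,iron] C=[jar,wedge,mast,peg]
Tick 5: prefer A, take fin from B; A=[-] B=[iron] C=[jar,wedge,mast,peg,fin]
Tick 6: prefer B, take iron from B; A=[-] B=[-] C=[jar,wedge,mast,peg,fin,iron]

Answer: 6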